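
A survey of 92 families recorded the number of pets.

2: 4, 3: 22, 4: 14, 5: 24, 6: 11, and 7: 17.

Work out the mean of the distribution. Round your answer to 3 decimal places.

4.728

Values: 2, 3, 4, 5, 6, 7
Σfx = 4×2 + 22×3 + 14×4 + 24×5 + 11×6 + 17×7 = 435
n = Σf = 92
Mean = 435 / 92 = 4.7283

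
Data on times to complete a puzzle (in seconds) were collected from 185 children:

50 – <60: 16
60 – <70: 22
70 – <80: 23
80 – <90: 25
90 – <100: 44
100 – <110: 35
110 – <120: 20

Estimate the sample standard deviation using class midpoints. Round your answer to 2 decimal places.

18.06

Midpoints: 55, 65, 75, 85, 95, 105, 115
n = 185, Σfm = 16315, mean = 88.1892
Σfm² = 1498825
Σf(m − x̄)² = Σfm² − (Σfm)²/n = 1498825 − 16315²/185 = 60018.3784
Sample variance = 60018.3784 / 184 = 326.1868
Standard deviation = √326.1868 = 18.0606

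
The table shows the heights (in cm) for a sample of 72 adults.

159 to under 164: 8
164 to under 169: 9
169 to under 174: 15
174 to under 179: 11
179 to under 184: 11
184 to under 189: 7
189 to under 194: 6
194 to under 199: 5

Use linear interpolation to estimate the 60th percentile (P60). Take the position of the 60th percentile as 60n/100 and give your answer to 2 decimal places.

Cumulative frequencies: 8, 17, 32, 43, 54, 61, 67, 72
n = 72; position = 60n/100 = 43.2.
This falls in the class 179 to under 184: L = 179, F = 43, f = 11, h = 5.
60th percentile ≈ 179 + ((43.2 − 43) / 11) × 5 = 179.0909

179.09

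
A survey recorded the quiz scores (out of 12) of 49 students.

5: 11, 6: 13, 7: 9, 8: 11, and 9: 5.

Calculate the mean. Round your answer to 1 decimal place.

6.7

Values: 5, 6, 7, 8, 9
Σfx = 11×5 + 13×6 + 9×7 + 11×8 + 5×9 = 329
n = Σf = 49
Mean = 329 / 49 = 6.7143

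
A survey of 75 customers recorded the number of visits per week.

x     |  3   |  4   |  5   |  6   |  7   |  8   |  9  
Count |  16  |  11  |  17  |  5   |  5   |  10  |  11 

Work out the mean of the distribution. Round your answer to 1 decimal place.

Values: 3, 4, 5, 6, 7, 8, 9
Σfx = 16×3 + 11×4 + 17×5 + 5×6 + 5×7 + 10×8 + 11×9 = 421
n = Σf = 75
Mean = 421 / 75 = 5.6133

5.6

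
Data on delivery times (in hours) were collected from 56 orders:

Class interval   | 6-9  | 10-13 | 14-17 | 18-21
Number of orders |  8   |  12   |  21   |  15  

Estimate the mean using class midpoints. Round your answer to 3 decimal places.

Midpoints: 7.5, 11.5, 15.5, 19.5
Σfm = 8×7.5 + 12×11.5 + 21×15.5 + 15×19.5 = 816
n = Σf = 56
Mean = 816 / 56 = 14.5714

14.571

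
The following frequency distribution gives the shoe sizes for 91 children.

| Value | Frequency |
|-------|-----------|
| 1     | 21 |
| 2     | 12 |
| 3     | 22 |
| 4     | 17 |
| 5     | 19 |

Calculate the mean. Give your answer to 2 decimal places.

3.01

Values: 1, 2, 3, 4, 5
Σfx = 21×1 + 12×2 + 22×3 + 17×4 + 19×5 = 274
n = Σf = 91
Mean = 274 / 91 = 3.0110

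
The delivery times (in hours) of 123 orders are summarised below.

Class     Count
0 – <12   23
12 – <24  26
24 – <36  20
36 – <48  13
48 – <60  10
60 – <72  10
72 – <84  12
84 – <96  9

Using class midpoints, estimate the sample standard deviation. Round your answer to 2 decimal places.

Midpoints: 6, 18, 30, 42, 54, 66, 78, 90
n = 123, Σfm = 4698, mean = 38.1951
Σfm² = 268812
Σf(m − x̄)² = Σfm² − (Σfm)²/n = 268812 − 4698²/123 = 89371.3171
Sample variance = 89371.3171 / 122 = 732.5518
Standard deviation = √732.5518 = 27.0657

27.07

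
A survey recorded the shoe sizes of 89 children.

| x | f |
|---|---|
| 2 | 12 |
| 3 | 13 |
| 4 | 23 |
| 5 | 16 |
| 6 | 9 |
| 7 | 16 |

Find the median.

Cumulative frequencies: 12, 25, 48, 64, 73, 89
n = 89, so the median is the value in position (n+1)/2 = 45.
Position 45 falls at value 4.

4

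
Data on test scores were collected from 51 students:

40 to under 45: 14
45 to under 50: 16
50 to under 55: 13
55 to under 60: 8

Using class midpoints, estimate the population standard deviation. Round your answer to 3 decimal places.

Midpoints: 42.5, 47.5, 52.5, 57.5
n = 51, Σfm = 2497.5, mean = 48.9706
Σfm² = 123668.75
Σf(m − x̄)² = Σfm² − (Σfm)²/n = 123668.75 − 2497.5²/51 = 1364.7059
Population variance = 1364.7059 / 51 = 26.7589
Standard deviation = √26.7589 = 5.1729

5.173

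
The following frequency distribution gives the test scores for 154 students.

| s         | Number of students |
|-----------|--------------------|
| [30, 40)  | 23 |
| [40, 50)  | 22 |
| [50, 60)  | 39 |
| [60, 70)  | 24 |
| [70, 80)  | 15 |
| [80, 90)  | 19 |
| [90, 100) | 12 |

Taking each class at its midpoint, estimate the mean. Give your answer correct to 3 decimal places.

Midpoints: 35, 45, 55, 65, 75, 85, 95
Σfm = 23×35 + 22×45 + 39×55 + 24×65 + 15×75 + 19×85 + 12×95 = 9380
n = Σf = 154
Mean = 9380 / 154 = 60.9091

60.909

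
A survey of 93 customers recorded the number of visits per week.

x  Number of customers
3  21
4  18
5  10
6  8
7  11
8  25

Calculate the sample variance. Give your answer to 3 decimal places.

3.883

Values: 3, 4, 5, 6, 7, 8
n = 93, Σfx = 510, mean = 5.4839
Σfx² = 3154
Σf(x − x̄)² = Σfx² − (Σfx)²/n = 3154 − 510²/93 = 357.2258
Sample variance = 357.2258 / 92 = 3.8829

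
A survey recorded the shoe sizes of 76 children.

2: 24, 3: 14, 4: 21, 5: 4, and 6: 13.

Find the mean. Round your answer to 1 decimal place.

Values: 2, 3, 4, 5, 6
Σfx = 24×2 + 14×3 + 21×4 + 4×5 + 13×6 = 272
n = Σf = 76
Mean = 272 / 76 = 3.5789

3.6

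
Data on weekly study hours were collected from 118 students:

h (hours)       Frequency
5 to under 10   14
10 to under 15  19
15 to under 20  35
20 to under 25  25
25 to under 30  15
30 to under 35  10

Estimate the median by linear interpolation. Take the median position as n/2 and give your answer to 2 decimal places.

Cumulative frequencies: 14, 33, 68, 93, 108, 118
n = 118; position = n/2 = 59.
This falls in the class 15 to under 20: L = 15, F = 33, f = 35, h = 5.
Median ≈ 15 + ((59 − 33) / 35) × 5 = 18.7143

18.71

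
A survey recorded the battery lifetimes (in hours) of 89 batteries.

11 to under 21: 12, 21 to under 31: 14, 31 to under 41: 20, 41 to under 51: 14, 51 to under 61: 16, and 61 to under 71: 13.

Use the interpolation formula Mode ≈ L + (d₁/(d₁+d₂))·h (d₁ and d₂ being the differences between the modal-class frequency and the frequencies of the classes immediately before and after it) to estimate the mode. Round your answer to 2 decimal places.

36.00

Modal class: 31 to under 41 (highest frequency 20).
d₁ = 20 − 14 = 6, d₂ = 20 − 14 = 6
Mode ≈ 31 + (6/(6+6)) × 10 = 31 + 5.0000 = 36.0000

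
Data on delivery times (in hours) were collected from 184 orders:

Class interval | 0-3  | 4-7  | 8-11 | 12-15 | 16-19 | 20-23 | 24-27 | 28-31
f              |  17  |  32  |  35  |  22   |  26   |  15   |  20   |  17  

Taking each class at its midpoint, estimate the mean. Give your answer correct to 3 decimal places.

Midpoints: 1.5, 5.5, 9.5, 13.5, 17.5, 21.5, 25.5, 29.5
Σfm = 17×1.5 + 32×5.5 + 35×9.5 + 22×13.5 + 26×17.5 + 15×21.5 + 20×25.5 + 17×29.5 = 2620
n = Σf = 184
Mean = 2620 / 184 = 14.2391

14.239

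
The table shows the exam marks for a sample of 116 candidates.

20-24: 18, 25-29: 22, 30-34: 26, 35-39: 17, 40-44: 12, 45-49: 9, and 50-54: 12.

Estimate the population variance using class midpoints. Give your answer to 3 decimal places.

86.853

Midpoints: 22, 27, 32, 37, 42, 47, 52
n = 116, Σfm = 4002, mean = 34.5000
Σfm² = 148144
Σf(m − x̄)² = Σfm² − (Σfm)²/n = 148144 − 4002²/116 = 10075.0000
Population variance = 10075.0000 / 116 = 86.8534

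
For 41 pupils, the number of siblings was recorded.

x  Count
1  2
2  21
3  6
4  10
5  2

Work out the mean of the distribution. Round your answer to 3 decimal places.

2.732

Values: 1, 2, 3, 4, 5
Σfx = 2×1 + 21×2 + 6×3 + 10×4 + 2×5 = 112
n = Σf = 41
Mean = 112 / 41 = 2.7317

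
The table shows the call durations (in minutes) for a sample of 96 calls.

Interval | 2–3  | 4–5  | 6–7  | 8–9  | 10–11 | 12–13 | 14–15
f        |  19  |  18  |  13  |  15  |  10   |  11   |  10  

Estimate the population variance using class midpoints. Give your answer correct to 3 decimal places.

Midpoints: 2.5, 4.5, 6.5, 8.5, 10.5, 12.5, 14.5
n = 96, Σfm = 728, mean = 7.5833
Σfm² = 7040
Σf(m − x̄)² = Σfm² − (Σfm)²/n = 7040 − 728²/96 = 1519.3333
Population variance = 1519.3333 / 96 = 15.8264

15.826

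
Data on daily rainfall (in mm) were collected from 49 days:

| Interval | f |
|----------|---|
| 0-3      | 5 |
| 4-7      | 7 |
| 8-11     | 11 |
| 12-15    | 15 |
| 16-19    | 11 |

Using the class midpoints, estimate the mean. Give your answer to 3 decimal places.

11.133

Midpoints: 1.5, 5.5, 9.5, 13.5, 17.5
Σfm = 5×1.5 + 7×5.5 + 11×9.5 + 15×13.5 + 11×17.5 = 545.5
n = Σf = 49
Mean = 545.5 / 49 = 11.1327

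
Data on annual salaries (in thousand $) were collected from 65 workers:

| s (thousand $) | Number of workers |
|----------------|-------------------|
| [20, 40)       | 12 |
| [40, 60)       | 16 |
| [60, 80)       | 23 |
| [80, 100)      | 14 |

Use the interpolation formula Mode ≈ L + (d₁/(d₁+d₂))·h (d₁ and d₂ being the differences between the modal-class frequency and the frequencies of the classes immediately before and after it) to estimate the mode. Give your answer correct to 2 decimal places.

Modal class: [60, 80) (highest frequency 23).
d₁ = 23 − 16 = 7, d₂ = 23 − 14 = 9
Mode ≈ 60 + (7/(7+9)) × 20 = 60 + 8.7500 = 68.7500

68.75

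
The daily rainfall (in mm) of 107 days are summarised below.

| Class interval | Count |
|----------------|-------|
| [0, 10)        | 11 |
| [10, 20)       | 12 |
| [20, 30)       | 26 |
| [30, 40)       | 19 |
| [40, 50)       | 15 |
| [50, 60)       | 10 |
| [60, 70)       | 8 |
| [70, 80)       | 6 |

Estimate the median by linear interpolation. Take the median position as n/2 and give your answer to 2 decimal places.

32.37

Cumulative frequencies: 11, 23, 49, 68, 83, 93, 101, 107
n = 107; position = n/2 = 53.5.
This falls in the class [30, 40): L = 30, F = 49, f = 19, h = 10.
Median ≈ 30 + ((53.5 − 49) / 19) × 10 = 32.3684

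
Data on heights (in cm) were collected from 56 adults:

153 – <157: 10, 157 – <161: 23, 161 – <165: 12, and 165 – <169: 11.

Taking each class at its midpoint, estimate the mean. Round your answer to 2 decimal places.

Midpoints: 155, 159, 163, 167
Σfm = 10×155 + 23×159 + 12×163 + 11×167 = 9000
n = Σf = 56
Mean = 9000 / 56 = 160.7143

160.71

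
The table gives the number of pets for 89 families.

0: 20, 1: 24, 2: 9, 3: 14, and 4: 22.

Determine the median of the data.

2

Cumulative frequencies: 20, 44, 53, 67, 89
n = 89, so the median is the value in position (n+1)/2 = 45.
Position 45 falls at value 2.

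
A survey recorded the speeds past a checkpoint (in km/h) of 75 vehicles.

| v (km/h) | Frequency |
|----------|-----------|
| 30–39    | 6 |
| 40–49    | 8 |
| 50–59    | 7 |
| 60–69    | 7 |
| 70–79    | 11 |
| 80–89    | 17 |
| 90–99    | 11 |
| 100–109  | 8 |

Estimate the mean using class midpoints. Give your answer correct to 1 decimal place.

73.7

Midpoints: 34.5, 44.5, 54.5, 64.5, 74.5, 84.5, 94.5, 104.5
Σfm = 6×34.5 + 8×44.5 + 7×54.5 + 7×64.5 + 11×74.5 + 17×84.5 + 11×94.5 + 8×104.5 = 5527.5
n = Σf = 75
Mean = 5527.5 / 75 = 73.7000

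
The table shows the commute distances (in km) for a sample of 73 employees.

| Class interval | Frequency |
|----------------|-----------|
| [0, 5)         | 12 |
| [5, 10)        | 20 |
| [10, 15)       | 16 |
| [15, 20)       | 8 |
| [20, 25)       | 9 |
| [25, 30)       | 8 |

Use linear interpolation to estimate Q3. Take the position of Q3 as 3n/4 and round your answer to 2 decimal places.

19.22

Cumulative frequencies: 12, 32, 48, 56, 65, 73
n = 73; position = 3n/4 = 54.75.
This falls in the class [15, 20): L = 15, F = 48, f = 8, h = 5.
Upper quartile ≈ 15 + ((54.75 − 48) / 8) × 5 = 19.2188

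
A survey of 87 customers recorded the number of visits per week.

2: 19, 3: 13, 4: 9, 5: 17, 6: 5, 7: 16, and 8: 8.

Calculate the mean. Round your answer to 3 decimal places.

Values: 2, 3, 4, 5, 6, 7, 8
Σfx = 19×2 + 13×3 + 9×4 + 17×5 + 5×6 + 16×7 + 8×8 = 404
n = Σf = 87
Mean = 404 / 87 = 4.6437

4.644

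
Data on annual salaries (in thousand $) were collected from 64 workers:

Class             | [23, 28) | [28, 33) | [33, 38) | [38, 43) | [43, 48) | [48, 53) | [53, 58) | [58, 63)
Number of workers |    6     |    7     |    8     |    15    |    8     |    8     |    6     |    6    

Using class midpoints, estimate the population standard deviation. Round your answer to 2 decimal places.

10.26

Midpoints: 25.5, 30.5, 35.5, 40.5, 45.5, 50.5, 55.5, 60.5
n = 64, Σfm = 2722, mean = 42.5312
Σfm² = 122506
Σf(m − x̄)² = Σfm² − (Σfm)²/n = 122506 − 2722²/64 = 6735.9375
Population variance = 6735.9375 / 64 = 105.2490
Standard deviation = √105.2490 = 10.2591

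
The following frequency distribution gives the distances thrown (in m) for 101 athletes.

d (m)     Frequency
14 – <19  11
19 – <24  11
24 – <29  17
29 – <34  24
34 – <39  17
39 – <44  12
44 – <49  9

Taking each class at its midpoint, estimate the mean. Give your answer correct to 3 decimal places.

Midpoints: 16.5, 21.5, 26.5, 31.5, 36.5, 41.5, 46.5
Σfm = 11×16.5 + 11×21.5 + 17×26.5 + 24×31.5 + 17×36.5 + 12×41.5 + 9×46.5 = 3161.5
n = Σf = 101
Mean = 3161.5 / 101 = 31.3020

31.302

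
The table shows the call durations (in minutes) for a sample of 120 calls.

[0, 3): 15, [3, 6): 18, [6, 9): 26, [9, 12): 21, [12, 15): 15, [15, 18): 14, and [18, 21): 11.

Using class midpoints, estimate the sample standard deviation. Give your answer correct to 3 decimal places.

5.466

Midpoints: 1.5, 4.5, 7.5, 10.5, 13.5, 16.5, 19.5
n = 120, Σfm = 1167, mean = 9.7250
Σfm² = 14904
Σf(m − x̄)² = Σfm² − (Σfm)²/n = 14904 − 1167²/120 = 3554.9250
Sample variance = 3554.9250 / 119 = 29.8733
Standard deviation = √29.8733 = 5.4656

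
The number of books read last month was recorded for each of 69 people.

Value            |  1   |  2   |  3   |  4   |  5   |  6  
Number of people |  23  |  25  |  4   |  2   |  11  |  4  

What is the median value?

Cumulative frequencies: 23, 48, 52, 54, 65, 69
n = 69, so the median is the value in position (n+1)/2 = 35.
Position 35 falls at value 2.

2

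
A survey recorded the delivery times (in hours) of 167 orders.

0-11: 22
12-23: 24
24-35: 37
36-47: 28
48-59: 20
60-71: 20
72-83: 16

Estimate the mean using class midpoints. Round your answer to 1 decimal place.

Midpoints: 5.5, 17.5, 29.5, 41.5, 53.5, 65.5, 77.5
Σfm = 22×5.5 + 24×17.5 + 37×29.5 + 28×41.5 + 20×53.5 + 20×65.5 + 16×77.5 = 6414.5
n = Σf = 167
Mean = 6414.5 / 167 = 38.4102

38.4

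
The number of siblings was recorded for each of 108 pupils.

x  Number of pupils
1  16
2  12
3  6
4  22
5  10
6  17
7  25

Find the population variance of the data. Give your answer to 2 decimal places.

4.49

Values: 1, 2, 3, 4, 5, 6, 7
n = 108, Σfx = 473, mean = 4.3796
Σfx² = 2557
Σf(x − x̄)² = Σfx² − (Σfx)²/n = 2557 − 473²/108 = 485.4352
Population variance = 485.4352 / 108 = 4.4948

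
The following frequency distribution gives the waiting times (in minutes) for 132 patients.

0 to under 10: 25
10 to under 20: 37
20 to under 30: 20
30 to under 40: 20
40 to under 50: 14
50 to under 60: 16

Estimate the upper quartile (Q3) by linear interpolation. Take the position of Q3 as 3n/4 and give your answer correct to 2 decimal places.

38.50

Cumulative frequencies: 25, 62, 82, 102, 116, 132
n = 132; position = 3n/4 = 99.
This falls in the class 30 to under 40: L = 30, F = 82, f = 20, h = 10.
Upper quartile ≈ 30 + ((99 − 82) / 20) × 10 = 38.5000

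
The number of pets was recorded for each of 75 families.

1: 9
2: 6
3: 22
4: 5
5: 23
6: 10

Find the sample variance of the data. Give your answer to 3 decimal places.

2.509

Values: 1, 2, 3, 4, 5, 6
n = 75, Σfx = 282, mean = 3.7600
Σfx² = 1246
Σf(x − x̄)² = Σfx² − (Σfx)²/n = 1246 − 282²/75 = 185.6800
Sample variance = 185.6800 / 74 = 2.5092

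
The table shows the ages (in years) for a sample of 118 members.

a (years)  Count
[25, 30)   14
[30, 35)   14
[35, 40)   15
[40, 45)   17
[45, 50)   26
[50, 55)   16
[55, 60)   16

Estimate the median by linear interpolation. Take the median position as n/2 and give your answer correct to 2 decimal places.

Cumulative frequencies: 14, 28, 43, 60, 86, 102, 118
n = 118; position = n/2 = 59.
This falls in the class [40, 45): L = 40, F = 43, f = 17, h = 5.
Median ≈ 40 + ((59 − 43) / 17) × 5 = 44.7059

44.71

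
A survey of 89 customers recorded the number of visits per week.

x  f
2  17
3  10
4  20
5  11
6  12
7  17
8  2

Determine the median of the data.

4

Cumulative frequencies: 17, 27, 47, 58, 70, 87, 89
n = 89, so the median is the value in position (n+1)/2 = 45.
Position 45 falls at value 4.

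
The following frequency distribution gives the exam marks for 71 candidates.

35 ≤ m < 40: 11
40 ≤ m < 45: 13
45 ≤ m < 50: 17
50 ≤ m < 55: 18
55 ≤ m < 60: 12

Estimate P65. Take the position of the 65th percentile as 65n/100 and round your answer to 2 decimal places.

51.43

Cumulative frequencies: 11, 24, 41, 59, 71
n = 71; position = 65n/100 = 46.15.
This falls in the class 50 ≤ m < 55: L = 50, F = 41, f = 18, h = 5.
65th percentile ≈ 50 + ((46.15 − 41) / 18) × 5 = 51.4306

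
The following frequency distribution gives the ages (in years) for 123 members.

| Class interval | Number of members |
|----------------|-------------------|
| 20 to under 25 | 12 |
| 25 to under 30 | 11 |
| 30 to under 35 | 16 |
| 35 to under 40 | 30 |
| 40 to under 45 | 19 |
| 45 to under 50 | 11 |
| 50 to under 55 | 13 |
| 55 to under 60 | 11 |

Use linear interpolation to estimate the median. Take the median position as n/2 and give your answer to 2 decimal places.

Cumulative frequencies: 12, 23, 39, 69, 88, 99, 112, 123
n = 123; position = n/2 = 61.5.
This falls in the class 35 to under 40: L = 35, F = 39, f = 30, h = 5.
Median ≈ 35 + ((61.5 − 39) / 30) × 5 = 38.7500

38.75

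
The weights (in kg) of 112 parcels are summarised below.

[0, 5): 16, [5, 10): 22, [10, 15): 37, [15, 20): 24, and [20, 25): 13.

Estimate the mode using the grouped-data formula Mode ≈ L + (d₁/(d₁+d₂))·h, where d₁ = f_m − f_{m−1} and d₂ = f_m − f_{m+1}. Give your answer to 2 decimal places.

12.68

Modal class: [10, 15) (highest frequency 37).
d₁ = 37 − 22 = 15, d₂ = 37 − 24 = 13
Mode ≈ 10 + (15/(15+13)) × 5 = 10 + 2.6786 = 12.6786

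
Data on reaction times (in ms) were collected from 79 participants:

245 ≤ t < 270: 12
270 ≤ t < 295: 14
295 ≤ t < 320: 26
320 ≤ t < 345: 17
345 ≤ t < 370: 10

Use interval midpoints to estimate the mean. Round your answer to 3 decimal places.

Midpoints: 257.5, 282.5, 307.5, 332.5, 357.5
Σfm = 12×257.5 + 14×282.5 + 26×307.5 + 17×332.5 + 10×357.5 = 24267.5
n = Σf = 79
Mean = 24267.5 / 79 = 307.1835

307.184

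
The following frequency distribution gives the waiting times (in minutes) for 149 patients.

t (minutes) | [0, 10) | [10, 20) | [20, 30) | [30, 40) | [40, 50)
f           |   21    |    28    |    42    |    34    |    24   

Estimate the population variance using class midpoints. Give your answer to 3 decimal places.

161.767

Midpoints: 5, 15, 25, 35, 45
n = 149, Σfm = 3845, mean = 25.8054
Σfm² = 123325
Σf(m − x̄)² = Σfm² − (Σfm)²/n = 123325 − 3845²/149 = 24103.3557
Population variance = 24103.3557 / 149 = 161.7675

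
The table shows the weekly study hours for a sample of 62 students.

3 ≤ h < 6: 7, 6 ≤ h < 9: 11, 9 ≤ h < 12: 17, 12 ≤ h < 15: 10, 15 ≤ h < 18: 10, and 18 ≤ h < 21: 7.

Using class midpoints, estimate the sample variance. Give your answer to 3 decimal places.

Midpoints: 4.5, 7.5, 10.5, 13.5, 16.5, 19.5
n = 62, Σfm = 729, mean = 11.7581
Σfm² = 9841.5
Σf(m − x̄)² = Σfm² − (Σfm)²/n = 9841.5 − 729²/62 = 1269.8710
Sample variance = 1269.8710 / 61 = 20.8176

20.818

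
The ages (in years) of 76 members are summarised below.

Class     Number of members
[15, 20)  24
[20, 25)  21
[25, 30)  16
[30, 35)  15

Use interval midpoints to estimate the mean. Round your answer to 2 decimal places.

Midpoints: 17.5, 22.5, 27.5, 32.5
Σfm = 24×17.5 + 21×22.5 + 16×27.5 + 15×32.5 = 1820
n = Σf = 76
Mean = 1820 / 76 = 23.9474

23.95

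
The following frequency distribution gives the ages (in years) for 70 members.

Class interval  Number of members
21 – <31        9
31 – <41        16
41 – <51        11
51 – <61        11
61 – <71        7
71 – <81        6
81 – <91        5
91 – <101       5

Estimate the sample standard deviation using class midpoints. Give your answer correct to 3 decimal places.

Midpoints: 26, 36, 46, 56, 66, 76, 86, 96
n = 70, Σfm = 3760, mean = 53.7143
Σfm² = 232800
Σf(m − x̄)² = Σfm² − (Σfm)²/n = 232800 − 3760²/70 = 30834.2857
Sample variance = 30834.2857 / 69 = 446.8737
Standard deviation = √446.8737 = 21.1394

21.139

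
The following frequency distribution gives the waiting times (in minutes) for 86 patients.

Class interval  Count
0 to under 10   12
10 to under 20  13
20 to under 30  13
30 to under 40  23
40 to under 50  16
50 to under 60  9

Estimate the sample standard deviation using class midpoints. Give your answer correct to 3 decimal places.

15.547

Midpoints: 5, 15, 25, 35, 45, 55
n = 86, Σfm = 2600, mean = 30.2326
Σfm² = 99150
Σf(m − x̄)² = Σfm² − (Σfm)²/n = 99150 − 2600²/86 = 20545.3488
Sample variance = 20545.3488 / 85 = 241.7100
Standard deviation = √241.7100 = 15.5470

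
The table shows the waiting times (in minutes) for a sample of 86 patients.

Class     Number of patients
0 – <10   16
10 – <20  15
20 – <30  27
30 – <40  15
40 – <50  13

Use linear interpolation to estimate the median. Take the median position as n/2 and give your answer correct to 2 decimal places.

Cumulative frequencies: 16, 31, 58, 73, 86
n = 86; position = n/2 = 43.
This falls in the class 20 – <30: L = 20, F = 31, f = 27, h = 10.
Median ≈ 20 + ((43 − 31) / 27) × 10 = 24.4444

24.44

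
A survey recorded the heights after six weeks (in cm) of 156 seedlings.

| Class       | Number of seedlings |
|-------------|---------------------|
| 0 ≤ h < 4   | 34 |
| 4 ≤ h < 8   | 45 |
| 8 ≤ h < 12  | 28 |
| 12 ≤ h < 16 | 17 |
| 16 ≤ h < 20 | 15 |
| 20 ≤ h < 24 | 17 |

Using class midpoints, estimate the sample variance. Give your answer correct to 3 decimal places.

42.277

Midpoints: 2, 6, 10, 14, 18, 22
n = 156, Σfm = 1500, mean = 9.6154
Σfm² = 20976
Σf(m − x̄)² = Σfm² − (Σfm)²/n = 20976 − 1500²/156 = 6552.9231
Sample variance = 6552.9231 / 155 = 42.2769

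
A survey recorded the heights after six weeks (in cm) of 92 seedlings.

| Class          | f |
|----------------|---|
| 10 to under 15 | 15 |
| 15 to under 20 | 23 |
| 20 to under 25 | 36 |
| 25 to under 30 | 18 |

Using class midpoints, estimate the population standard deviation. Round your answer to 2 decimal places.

Midpoints: 12.5, 17.5, 22.5, 27.5
n = 92, Σfm = 1895, mean = 20.5978
Σfm² = 41225
Σf(m − x̄)² = Σfm² − (Σfm)²/n = 41225 − 1895²/92 = 2192.1196
Population variance = 2192.1196 / 92 = 23.8274
Standard deviation = √23.8274 = 4.8813

4.88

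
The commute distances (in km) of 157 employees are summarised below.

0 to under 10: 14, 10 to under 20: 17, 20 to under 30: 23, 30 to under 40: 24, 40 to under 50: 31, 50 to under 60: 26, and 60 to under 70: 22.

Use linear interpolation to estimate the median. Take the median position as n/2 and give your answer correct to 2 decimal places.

40.16

Cumulative frequencies: 14, 31, 54, 78, 109, 135, 157
n = 157; position = n/2 = 78.5.
This falls in the class 40 to under 50: L = 40, F = 78, f = 31, h = 10.
Median ≈ 40 + ((78.5 − 78) / 31) × 10 = 40.1613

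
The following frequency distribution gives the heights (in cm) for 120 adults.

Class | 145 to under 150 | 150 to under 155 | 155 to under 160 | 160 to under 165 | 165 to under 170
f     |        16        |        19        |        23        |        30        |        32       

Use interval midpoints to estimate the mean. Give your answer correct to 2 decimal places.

Midpoints: 147.5, 152.5, 157.5, 162.5, 167.5
Σfm = 16×147.5 + 19×152.5 + 23×157.5 + 30×162.5 + 32×167.5 = 19115
n = Σf = 120
Mean = 19115 / 120 = 159.2917

159.29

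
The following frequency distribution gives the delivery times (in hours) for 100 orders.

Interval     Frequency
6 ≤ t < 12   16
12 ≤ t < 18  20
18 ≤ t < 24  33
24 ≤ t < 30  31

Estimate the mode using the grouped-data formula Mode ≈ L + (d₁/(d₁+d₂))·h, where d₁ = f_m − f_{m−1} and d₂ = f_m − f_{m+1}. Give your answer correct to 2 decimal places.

Modal class: 18 ≤ t < 24 (highest frequency 33).
d₁ = 33 − 20 = 13, d₂ = 33 − 31 = 2
Mode ≈ 18 + (13/(13+2)) × 6 = 18 + 5.2000 = 23.2000

23.20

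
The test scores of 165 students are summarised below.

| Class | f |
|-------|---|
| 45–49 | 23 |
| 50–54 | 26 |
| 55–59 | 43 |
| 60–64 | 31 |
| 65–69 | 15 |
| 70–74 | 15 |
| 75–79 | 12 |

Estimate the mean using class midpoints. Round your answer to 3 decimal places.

Midpoints: 47, 52, 57, 62, 67, 72, 77
Σfm = 23×47 + 26×52 + 43×57 + 31×62 + 15×67 + 15×72 + 12×77 = 9815
n = Σf = 165
Mean = 9815 / 165 = 59.4848

59.485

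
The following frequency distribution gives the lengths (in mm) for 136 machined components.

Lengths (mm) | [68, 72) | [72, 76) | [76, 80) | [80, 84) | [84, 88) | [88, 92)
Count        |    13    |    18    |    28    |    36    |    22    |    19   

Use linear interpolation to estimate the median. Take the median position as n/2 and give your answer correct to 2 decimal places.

Cumulative frequencies: 13, 31, 59, 95, 117, 136
n = 136; position = n/2 = 68.
This falls in the class [80, 84): L = 80, F = 59, f = 36, h = 4.
Median ≈ 80 + ((68 − 59) / 36) × 4 = 81.0000

81.00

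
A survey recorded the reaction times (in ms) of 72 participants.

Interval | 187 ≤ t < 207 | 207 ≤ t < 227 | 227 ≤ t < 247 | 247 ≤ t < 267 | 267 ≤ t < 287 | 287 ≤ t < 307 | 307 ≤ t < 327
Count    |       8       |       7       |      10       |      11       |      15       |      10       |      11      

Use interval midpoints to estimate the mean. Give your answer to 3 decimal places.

Midpoints: 197, 217, 237, 257, 277, 297, 317
Σfm = 8×197 + 7×217 + 10×237 + 11×257 + 15×277 + 10×297 + 11×317 = 18904
n = Σf = 72
Mean = 18904 / 72 = 262.5556

262.556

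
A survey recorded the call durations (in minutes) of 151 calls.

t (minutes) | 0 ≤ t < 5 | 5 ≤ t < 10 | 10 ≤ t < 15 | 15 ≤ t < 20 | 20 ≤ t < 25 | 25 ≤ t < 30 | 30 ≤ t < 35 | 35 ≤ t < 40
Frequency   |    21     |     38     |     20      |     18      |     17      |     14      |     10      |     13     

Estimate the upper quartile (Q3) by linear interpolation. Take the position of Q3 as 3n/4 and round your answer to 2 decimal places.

24.78

Cumulative frequencies: 21, 59, 79, 97, 114, 128, 138, 151
n = 151; position = 3n/4 = 113.25.
This falls in the class 20 ≤ t < 25: L = 20, F = 97, f = 17, h = 5.
Upper quartile ≈ 20 + ((113.25 − 97) / 17) × 5 = 24.7794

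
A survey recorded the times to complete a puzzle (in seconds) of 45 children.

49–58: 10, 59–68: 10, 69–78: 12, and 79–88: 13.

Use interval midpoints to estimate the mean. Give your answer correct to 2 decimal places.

69.72

Midpoints: 53.5, 63.5, 73.5, 83.5
Σfm = 10×53.5 + 10×63.5 + 12×73.5 + 13×83.5 = 3137.5
n = Σf = 45
Mean = 3137.5 / 45 = 69.7222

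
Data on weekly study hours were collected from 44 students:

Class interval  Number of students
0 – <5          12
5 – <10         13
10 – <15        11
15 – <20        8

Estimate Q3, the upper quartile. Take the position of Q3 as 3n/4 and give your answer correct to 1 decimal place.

Cumulative frequencies: 12, 25, 36, 44
n = 44; position = 3n/4 = 33.
This falls in the class 10 – <15: L = 10, F = 25, f = 11, h = 5.
Upper quartile ≈ 10 + ((33 − 25) / 11) × 5 = 13.6364

13.6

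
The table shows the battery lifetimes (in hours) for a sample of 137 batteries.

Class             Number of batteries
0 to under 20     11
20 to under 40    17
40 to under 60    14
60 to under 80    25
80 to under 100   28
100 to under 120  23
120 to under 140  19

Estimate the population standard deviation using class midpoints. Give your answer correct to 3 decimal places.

Midpoints: 10, 30, 50, 70, 90, 110, 130
n = 137, Σfm = 10590, mean = 77.2993
Σfm² = 1000100
Σf(m − x̄)² = Σfm² − (Σfm)²/n = 1000100 − 10590²/137 = 181500.7299
Population variance = 181500.7299 / 137 = 1324.8228
Standard deviation = √1324.8228 = 36.3981

36.398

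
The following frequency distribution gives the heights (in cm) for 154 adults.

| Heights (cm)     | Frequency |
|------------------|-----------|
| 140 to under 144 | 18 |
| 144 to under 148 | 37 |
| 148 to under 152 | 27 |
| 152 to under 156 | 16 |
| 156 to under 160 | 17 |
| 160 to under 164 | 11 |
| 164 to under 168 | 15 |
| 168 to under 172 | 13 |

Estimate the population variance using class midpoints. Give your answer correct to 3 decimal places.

Midpoints: 142, 146, 150, 154, 158, 162, 166, 170
n = 154, Σfm = 23640, mean = 153.5065
Σfm² = 3640712
Σf(m − x̄)² = Σfm² − (Σfm)²/n = 3640712 − 23640²/154 = 11818.4935
Population variance = 11818.4935 / 154 = 76.7435

76.743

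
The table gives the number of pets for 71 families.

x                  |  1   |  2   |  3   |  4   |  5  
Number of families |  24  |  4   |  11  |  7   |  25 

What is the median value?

Cumulative frequencies: 24, 28, 39, 46, 71
n = 71, so the median is the value in position (n+1)/2 = 36.
Position 36 falls at value 3.

3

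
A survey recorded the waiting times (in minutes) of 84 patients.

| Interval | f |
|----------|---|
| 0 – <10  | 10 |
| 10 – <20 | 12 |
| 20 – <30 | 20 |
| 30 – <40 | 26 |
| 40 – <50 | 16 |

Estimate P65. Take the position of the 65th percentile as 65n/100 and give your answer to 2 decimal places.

34.85

Cumulative frequencies: 10, 22, 42, 68, 84
n = 84; position = 65n/100 = 54.6.
This falls in the class 30 – <40: L = 30, F = 42, f = 26, h = 10.
65th percentile ≈ 30 + ((54.6 − 42) / 26) × 10 = 34.8462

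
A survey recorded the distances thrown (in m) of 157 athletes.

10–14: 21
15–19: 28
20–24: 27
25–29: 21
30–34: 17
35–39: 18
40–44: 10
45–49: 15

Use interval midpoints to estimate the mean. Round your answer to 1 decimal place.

Midpoints: 12, 17, 22, 27, 32, 37, 42, 47
Σfm = 21×12 + 28×17 + 27×22 + 21×27 + 17×32 + 18×37 + 10×42 + 15×47 = 4224
n = Σf = 157
Mean = 4224 / 157 = 26.9045

26.9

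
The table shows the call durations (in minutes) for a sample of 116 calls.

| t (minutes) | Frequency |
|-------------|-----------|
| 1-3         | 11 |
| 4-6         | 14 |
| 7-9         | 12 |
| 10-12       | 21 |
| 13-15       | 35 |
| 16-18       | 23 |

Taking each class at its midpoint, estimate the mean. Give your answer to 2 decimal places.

11.21

Midpoints: 2, 5, 8, 11, 14, 17
Σfm = 11×2 + 14×5 + 12×8 + 21×11 + 35×14 + 23×17 = 1300
n = Σf = 116
Mean = 1300 / 116 = 11.2069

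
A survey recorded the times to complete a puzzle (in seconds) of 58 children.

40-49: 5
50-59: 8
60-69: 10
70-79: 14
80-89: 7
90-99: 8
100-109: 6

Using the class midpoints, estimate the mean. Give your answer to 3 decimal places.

Midpoints: 44.5, 54.5, 64.5, 74.5, 84.5, 94.5, 104.5
Σfm = 5×44.5 + 8×54.5 + 10×64.5 + 14×74.5 + 7×84.5 + 8×94.5 + 6×104.5 = 4321
n = Σf = 58
Mean = 4321 / 58 = 74.5000

74.500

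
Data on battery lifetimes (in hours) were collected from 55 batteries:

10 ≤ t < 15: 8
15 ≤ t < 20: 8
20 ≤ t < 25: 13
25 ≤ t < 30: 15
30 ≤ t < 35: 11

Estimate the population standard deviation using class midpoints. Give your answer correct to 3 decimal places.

6.603

Midpoints: 12.5, 17.5, 22.5, 27.5, 32.5
n = 55, Σfm = 1302.5, mean = 23.6818
Σfm² = 33243.75
Σf(m − x̄)² = Σfm² − (Σfm)²/n = 33243.75 − 1302.5²/55 = 2398.1818
Population variance = 2398.1818 / 55 = 43.6033
Standard deviation = √43.6033 = 6.6033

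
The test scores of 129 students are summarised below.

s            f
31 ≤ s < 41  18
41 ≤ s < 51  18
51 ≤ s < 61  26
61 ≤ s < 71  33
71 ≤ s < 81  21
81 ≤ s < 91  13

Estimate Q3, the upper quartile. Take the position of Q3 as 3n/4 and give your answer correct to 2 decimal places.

Cumulative frequencies: 18, 36, 62, 95, 116, 129
n = 129; position = 3n/4 = 96.75.
This falls in the class 71 ≤ s < 81: L = 71, F = 95, f = 21, h = 10.
Upper quartile ≈ 71 + ((96.75 − 95) / 21) × 10 = 71.8333

71.83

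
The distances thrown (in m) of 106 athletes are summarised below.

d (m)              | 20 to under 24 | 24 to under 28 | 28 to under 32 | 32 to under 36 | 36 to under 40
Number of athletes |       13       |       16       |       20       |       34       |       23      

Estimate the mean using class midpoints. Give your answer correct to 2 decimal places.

Midpoints: 22, 26, 30, 34, 38
Σfm = 13×22 + 16×26 + 20×30 + 34×34 + 23×38 = 3332
n = Σf = 106
Mean = 3332 / 106 = 31.4340

31.43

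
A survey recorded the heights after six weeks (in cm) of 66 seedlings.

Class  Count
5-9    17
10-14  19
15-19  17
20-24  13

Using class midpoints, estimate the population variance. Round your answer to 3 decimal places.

28.696

Midpoints: 7, 12, 17, 22
n = 66, Σfm = 922, mean = 13.9697
Σfm² = 14774
Σf(m − x̄)² = Σfm² − (Σfm)²/n = 14774 − 922²/66 = 1893.9394
Population variance = 1893.9394 / 66 = 28.6961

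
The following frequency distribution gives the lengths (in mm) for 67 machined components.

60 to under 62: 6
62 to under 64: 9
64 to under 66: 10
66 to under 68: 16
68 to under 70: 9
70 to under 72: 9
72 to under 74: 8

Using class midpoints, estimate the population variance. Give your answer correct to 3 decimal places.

Midpoints: 61, 63, 65, 67, 69, 71, 73
n = 67, Σfm = 4499, mean = 67.1493
Σfm² = 302971
Σf(m − x̄)² = Σfm² − (Σfm)²/n = 302971 − 4499²/67 = 866.5075
Population variance = 866.5075 / 67 = 12.9329

12.933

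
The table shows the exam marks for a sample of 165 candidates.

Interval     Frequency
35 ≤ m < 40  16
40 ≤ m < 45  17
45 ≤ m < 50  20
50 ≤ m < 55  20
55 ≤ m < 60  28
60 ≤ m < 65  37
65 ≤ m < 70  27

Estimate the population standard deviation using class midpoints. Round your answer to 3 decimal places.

Midpoints: 37.5, 42.5, 47.5, 52.5, 57.5, 62.5, 67.5
n = 165, Σfm = 9067.5, mean = 54.9545
Σfm² = 513581.25
Σf(m − x̄)² = Σfm² − (Σfm)²/n = 513581.25 − 9067.5²/165 = 15280.9091
Population variance = 15280.9091 / 165 = 92.6116
Standard deviation = √92.6116 = 9.6235

9.623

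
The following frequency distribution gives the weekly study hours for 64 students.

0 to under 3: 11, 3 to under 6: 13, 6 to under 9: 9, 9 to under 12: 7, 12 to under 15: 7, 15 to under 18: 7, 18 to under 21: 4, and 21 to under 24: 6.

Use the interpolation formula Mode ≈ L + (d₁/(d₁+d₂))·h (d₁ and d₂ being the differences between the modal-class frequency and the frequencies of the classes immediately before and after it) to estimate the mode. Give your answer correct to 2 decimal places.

Modal class: 3 to under 6 (highest frequency 13).
d₁ = 13 − 11 = 2, d₂ = 13 − 9 = 4
Mode ≈ 3 + (2/(2+4)) × 3 = 3 + 1.0000 = 4.0000

4.00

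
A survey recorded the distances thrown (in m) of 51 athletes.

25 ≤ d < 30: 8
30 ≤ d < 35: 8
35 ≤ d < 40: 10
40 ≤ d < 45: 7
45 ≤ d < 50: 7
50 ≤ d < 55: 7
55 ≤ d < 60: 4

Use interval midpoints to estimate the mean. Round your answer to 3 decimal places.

Midpoints: 27.5, 32.5, 37.5, 42.5, 47.5, 52.5, 57.5
Σfm = 8×27.5 + 8×32.5 + 10×37.5 + 7×42.5 + 7×47.5 + 7×52.5 + 4×57.5 = 2082.5
n = Σf = 51
Mean = 2082.5 / 51 = 40.8333

40.833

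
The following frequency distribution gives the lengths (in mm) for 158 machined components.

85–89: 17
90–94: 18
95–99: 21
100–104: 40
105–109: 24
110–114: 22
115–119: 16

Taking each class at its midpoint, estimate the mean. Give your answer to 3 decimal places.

102.253

Midpoints: 87, 92, 97, 102, 107, 112, 117
Σfm = 17×87 + 18×92 + 21×97 + 40×102 + 24×107 + 22×112 + 16×117 = 16156
n = Σf = 158
Mean = 16156 / 158 = 102.2532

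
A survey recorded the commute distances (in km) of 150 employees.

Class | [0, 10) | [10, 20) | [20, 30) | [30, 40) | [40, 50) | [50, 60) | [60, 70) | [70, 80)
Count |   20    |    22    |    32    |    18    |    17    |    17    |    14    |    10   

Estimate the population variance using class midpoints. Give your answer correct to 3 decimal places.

Midpoints: 5, 15, 25, 35, 45, 55, 65, 75
n = 150, Σfm = 5220, mean = 34.8000
Σfm² = 248750
Σf(m − x̄)² = Σfm² − (Σfm)²/n = 248750 − 5220²/150 = 67094.0000
Population variance = 67094.0000 / 150 = 447.2933

447.293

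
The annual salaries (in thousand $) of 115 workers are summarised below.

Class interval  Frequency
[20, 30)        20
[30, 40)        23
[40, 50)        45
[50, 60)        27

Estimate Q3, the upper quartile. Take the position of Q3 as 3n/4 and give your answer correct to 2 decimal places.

49.61

Cumulative frequencies: 20, 43, 88, 115
n = 115; position = 3n/4 = 86.25.
This falls in the class [40, 50): L = 40, F = 43, f = 45, h = 10.
Upper quartile ≈ 40 + ((86.25 − 43) / 45) × 10 = 49.6111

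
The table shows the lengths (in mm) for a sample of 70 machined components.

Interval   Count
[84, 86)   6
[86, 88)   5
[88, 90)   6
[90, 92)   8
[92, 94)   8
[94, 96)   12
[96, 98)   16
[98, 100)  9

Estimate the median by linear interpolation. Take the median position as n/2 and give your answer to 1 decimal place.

94.3

Cumulative frequencies: 6, 11, 17, 25, 33, 45, 61, 70
n = 70; position = n/2 = 35.
This falls in the class [94, 96): L = 94, F = 33, f = 12, h = 2.
Median ≈ 94 + ((35 − 33) / 12) × 2 = 94.3333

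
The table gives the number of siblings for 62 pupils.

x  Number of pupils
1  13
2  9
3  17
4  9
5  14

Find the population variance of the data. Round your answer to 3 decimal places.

2.031

Values: 1, 2, 3, 4, 5
n = 62, Σfx = 188, mean = 3.0323
Σfx² = 696
Σf(x − x̄)² = Σfx² − (Σfx)²/n = 696 − 188²/62 = 125.9355
Population variance = 125.9355 / 62 = 2.0312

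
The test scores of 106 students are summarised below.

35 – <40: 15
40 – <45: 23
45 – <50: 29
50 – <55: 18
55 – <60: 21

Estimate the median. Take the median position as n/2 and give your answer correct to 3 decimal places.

47.586

Cumulative frequencies: 15, 38, 67, 85, 106
n = 106; position = n/2 = 53.
This falls in the class 45 – <50: L = 45, F = 38, f = 29, h = 5.
Median ≈ 45 + ((53 − 38) / 29) × 5 = 47.5862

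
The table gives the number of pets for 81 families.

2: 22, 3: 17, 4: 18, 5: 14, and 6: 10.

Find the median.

4

Cumulative frequencies: 22, 39, 57, 71, 81
n = 81, so the median is the value in position (n+1)/2 = 41.
Position 41 falls at value 4.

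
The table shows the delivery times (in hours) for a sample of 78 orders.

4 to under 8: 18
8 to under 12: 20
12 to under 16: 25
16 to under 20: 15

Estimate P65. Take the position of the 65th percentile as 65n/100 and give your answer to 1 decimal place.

Cumulative frequencies: 18, 38, 63, 78
n = 78; position = 65n/100 = 50.7.
This falls in the class 12 to under 16: L = 12, F = 38, f = 25, h = 4.
65th percentile ≈ 12 + ((50.7 − 38) / 25) × 4 = 14.0320

14.0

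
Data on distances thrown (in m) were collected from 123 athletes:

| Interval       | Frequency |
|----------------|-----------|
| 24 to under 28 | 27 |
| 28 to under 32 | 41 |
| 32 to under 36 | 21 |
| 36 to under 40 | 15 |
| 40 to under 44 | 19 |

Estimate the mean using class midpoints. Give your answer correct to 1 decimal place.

Midpoints: 26, 30, 34, 38, 42
Σfm = 27×26 + 41×30 + 21×34 + 15×38 + 19×42 = 4014
n = Σf = 123
Mean = 4014 / 123 = 32.6341

32.6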